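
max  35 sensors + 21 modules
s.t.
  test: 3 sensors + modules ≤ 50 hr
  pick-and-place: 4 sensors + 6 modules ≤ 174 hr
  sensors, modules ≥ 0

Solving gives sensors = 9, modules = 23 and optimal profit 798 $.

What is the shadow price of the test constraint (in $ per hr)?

9

At the optimum: test uses 50 of 50 (binding); pick-and-place uses 174 of 174 (binding).
Dual feasibility on the basic columns requires 3·y_test + 4·y_pick-and-place = 35, 1·y_test + 6·y_pick-and-place = 21.
Solving: y_test = 9, y_pick-and-place = 2.
Shadow price of test = 9.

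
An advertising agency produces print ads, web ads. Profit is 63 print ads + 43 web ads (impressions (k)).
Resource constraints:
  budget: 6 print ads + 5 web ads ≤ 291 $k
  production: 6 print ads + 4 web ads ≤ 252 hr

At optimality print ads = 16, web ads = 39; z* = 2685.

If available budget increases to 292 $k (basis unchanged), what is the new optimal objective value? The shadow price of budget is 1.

Δb = 1, so new z* = 2685 + (1)·(1) = 2685 + 1 = 2686.

2686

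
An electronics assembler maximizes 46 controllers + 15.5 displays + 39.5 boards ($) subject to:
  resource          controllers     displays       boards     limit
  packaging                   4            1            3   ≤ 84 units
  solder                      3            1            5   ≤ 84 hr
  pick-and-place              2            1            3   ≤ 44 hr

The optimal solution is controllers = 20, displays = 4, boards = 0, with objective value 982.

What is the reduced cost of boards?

At the optimum: packaging uses 84 of 84 (binding); solder uses 64 of 84 (slack = 20); pick-and-place uses 44 of 44 (binding).
By complementary slackness, y = 0 for the non-binding constraint.
Dual feasibility on the basic columns requires 4·y_packaging + 2·y_pick-and-place = 46, 1·y_packaging + 1·y_pick-and-place = 15.5.
Solving: y_packaging = 7.5, y_pick-and-place = 8.
Reduced cost of boards: c₃ − yᵀa₃ = 39.5 − (7.5·3 + 8·3) = 39.5 − 46.5 = -7.

-7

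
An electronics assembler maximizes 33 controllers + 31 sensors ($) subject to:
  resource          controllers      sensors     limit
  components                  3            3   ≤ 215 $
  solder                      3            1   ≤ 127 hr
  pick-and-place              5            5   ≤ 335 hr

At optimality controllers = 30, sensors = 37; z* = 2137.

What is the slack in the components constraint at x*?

components used = 3·30 + 3·37 = 201; slack = 215 − 201 = 14.

14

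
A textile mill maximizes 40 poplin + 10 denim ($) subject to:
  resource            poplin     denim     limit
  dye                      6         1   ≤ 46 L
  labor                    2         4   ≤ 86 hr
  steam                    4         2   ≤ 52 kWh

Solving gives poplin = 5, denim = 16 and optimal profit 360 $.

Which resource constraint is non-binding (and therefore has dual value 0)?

dye: 46/46 (binding)
labor: 74/86 (slack 12)
steam: 52/52 (binding)
By complementary slackness, a constraint with positive slack has shadow price 0 → labor.

labor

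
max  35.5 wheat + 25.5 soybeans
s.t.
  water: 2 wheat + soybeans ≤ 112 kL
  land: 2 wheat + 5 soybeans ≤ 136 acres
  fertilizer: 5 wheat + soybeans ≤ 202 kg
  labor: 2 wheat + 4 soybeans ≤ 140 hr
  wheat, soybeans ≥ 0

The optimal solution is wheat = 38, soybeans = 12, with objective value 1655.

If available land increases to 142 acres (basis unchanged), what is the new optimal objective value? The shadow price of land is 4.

1679

Δb = 6, so new z* = 1655 + (4)·(6) = 1655 + 24 = 1679.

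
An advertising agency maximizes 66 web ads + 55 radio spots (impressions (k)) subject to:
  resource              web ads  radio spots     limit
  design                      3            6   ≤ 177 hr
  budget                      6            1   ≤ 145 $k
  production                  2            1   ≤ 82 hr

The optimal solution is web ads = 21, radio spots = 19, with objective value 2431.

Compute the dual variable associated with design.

At the optimum: design uses 177 of 177 (binding); budget uses 145 of 145 (binding); production uses 61 of 82 (slack = 21).
Slack constraints have shadow price 0 (complementary slackness).
The binding rows give the dual system: 3·y_design + 6·y_budget = 66 and 6·y_design + 1·y_budget = 55.
This yields shadow prices y_design = 8, y_budget = 7.
Shadow price of design = 8.

8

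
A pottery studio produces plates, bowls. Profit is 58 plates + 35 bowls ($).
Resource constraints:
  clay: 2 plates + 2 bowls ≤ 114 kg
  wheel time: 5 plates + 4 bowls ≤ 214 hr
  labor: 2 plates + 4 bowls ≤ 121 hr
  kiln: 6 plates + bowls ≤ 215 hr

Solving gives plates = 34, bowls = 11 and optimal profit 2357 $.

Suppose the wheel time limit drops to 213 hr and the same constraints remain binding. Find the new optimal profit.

2349

Check each constraint at x*: clay 90/114 (slack 24); wheel time 214/214 (tight); labor 112/121 (slack 9); kiln 215/215 (tight).
Slack constraints have shadow price 0 (complementary slackness).
From A_Bᵀ y = c: 5·y_wheel time + 6·y_kiln = 58; 4·y_wheel time + 1·y_kiln = 35.
This yields shadow prices y_wheel time = 8, y_kiln = 3.
Δz = y_wheel time·Δb = 8 × (-1) = -8, so new z* = 2357 − 8 = 2349.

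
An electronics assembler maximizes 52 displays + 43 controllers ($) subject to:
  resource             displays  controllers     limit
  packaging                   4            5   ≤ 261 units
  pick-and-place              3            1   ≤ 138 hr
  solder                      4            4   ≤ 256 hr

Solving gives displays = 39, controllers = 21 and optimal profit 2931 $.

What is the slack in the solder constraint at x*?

16

solder used = 4·39 + 4·21 = 240; slack = 256 − 240 = 16.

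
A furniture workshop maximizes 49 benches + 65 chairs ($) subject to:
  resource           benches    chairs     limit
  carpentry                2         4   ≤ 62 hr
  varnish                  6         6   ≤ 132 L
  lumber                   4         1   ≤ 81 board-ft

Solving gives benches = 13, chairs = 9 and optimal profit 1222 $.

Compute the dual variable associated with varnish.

At the optimum: carpentry uses 62 of 62 (binding); varnish uses 132 of 132 (binding); lumber uses 61 of 81 (slack = 20).
Slack constraints have shadow price 0 (complementary slackness).
The binding rows give the dual system: 2·y_carpentry + 6·y_varnish = 49 and 4·y_carpentry + 6·y_varnish = 65.
Solving: y_carpentry = 8, y_varnish = 5.5.
Shadow price of varnish = 5.5.

5.5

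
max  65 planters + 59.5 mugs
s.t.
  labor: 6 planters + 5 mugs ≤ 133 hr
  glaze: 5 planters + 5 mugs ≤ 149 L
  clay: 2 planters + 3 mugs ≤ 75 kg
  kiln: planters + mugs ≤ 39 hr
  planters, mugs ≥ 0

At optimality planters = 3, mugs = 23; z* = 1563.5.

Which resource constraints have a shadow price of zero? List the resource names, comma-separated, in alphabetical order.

labor: 133/133 (binding)
glaze: 130/149 (slack 19)
clay: 75/75 (binding)
kiln: 26/39 (slack 13)
By complementary slackness, a constraint with positive slack has shadow price 0 → glaze, kiln.

glaze, kiln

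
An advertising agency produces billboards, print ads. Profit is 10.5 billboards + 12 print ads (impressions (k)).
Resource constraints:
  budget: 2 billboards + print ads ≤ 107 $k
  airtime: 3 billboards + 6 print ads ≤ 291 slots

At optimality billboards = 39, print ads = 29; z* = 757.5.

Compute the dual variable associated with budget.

Both budget and airtime are binding at x*.
From A_Bᵀ y = c: 2·y_budget + 3·y_airtime = 10.5; 1·y_budget + 6·y_airtime = 12.
Solving: y_budget = 3, y_airtime = 1.5.
Shadow price of budget = 3.

3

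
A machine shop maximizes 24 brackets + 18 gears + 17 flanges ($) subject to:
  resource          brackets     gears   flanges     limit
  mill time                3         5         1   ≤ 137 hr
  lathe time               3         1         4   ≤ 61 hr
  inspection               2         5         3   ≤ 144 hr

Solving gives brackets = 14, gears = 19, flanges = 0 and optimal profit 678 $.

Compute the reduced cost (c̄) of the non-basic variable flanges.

-7.5

Binding: mill time and lathe time. Non-binding: inspection (21 unused).
By complementary slackness, y = 0 for the non-binding constraint.
From A_Bᵀ y = c: 3·y_mill time + 3·y_lathe time = 24; 5·y_mill time + 1·y_lathe time = 18.
This yields shadow prices y_mill time = 2.5, y_lathe time = 5.5.
Reduced cost of flanges: c₃ − yᵀa₃ = 17 − (2.5·1 + 5.5·4) = 17 − 24.5 = -7.5.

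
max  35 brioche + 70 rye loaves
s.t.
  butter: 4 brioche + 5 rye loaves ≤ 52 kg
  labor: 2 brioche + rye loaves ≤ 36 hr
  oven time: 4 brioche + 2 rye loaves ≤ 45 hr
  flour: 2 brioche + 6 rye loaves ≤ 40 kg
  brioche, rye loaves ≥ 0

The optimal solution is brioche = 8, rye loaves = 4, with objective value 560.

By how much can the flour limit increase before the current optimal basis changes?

22.4

Binding constraints: butter, flour. The basis is B = [[4,5],[2,6]] with det 14.
Per unit increase in flour, x* moves by d = (-0.3571, 0.2857).
The basis stays optimal until brioche reaches 0; allowable increase = 22.4 kg.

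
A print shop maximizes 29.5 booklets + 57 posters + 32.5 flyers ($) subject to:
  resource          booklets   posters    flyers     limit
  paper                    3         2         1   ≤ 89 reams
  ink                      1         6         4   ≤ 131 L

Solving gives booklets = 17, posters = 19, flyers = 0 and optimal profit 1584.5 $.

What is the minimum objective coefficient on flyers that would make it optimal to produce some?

At the optimum: paper uses 89 of 89 (binding); ink uses 131 of 131 (binding).
From A_Bᵀ y = c: 3·y_paper + 1·y_ink = 29.5; 2·y_paper + 6·y_ink = 57.
→ y_paper = 7.5 and y_ink = 7.
flyers enters the basis when its profit ≥ yᵀa₃ = 7.5·1 + 7·4 = 35.5.

35.5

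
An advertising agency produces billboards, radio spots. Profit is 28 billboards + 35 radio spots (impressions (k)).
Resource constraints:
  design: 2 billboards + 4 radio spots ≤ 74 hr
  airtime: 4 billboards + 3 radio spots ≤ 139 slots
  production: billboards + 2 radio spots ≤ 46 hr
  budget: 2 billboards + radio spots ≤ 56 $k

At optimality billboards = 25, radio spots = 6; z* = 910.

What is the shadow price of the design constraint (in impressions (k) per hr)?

7

Check each constraint at x*: design 74/74 (tight); airtime 118/139 (slack 21); production 37/46 (slack 9); budget 56/56 (tight).
Since airtime, production are not tight, their duals are 0.
From A_Bᵀ y = c: 2·y_design + 2·y_budget = 28; 4·y_design + 1·y_budget = 35.
Solving: y_design = 7, y_budget = 7.
Shadow price of design = 7.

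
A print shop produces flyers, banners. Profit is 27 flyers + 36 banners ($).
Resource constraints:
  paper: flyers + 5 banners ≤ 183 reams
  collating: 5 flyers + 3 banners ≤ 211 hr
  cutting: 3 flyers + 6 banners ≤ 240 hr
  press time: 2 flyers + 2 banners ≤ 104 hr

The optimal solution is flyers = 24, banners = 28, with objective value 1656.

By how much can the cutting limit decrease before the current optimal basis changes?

10.5

Binding constraints: cutting, press time. The basis is B = [[3,6],[2,2]] with det -6.
Per unit decrease in cutting, x* moves by d = (0.3333, -0.3333).
The basis stays optimal until collating becomes binding; allowable decrease = 10.5 hr.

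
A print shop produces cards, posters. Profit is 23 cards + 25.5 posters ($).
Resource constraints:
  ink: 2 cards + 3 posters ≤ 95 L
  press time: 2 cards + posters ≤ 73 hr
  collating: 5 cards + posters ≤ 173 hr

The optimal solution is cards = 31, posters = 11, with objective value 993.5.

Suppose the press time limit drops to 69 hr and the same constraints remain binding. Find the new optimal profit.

At the optimum: ink uses 95 of 95 (binding); press time uses 73 of 73 (binding); collating uses 166 of 173 (slack = 7).
Slack constraints have shadow price 0 (complementary slackness).
Dual feasibility on the basic columns requires 2·y_ink + 2·y_press time = 23, 3·y_ink + 1·y_press time = 25.5.
This yields shadow prices y_ink = 7, y_press time = 4.5.
Δz = y_press time·Δb = 4.5 × (-4) = -18, so new z* = 993.5 − 18 = 975.5.

975.5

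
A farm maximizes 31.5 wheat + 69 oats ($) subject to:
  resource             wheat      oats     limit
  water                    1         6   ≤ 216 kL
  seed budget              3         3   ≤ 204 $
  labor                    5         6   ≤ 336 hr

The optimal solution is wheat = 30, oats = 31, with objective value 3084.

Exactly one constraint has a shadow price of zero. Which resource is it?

seed budget

water: 216/216 (binding)
seed budget: 183/204 (slack 21)
labor: 336/336 (binding)
By complementary slackness, a constraint with positive slack has shadow price 0 → seed budget.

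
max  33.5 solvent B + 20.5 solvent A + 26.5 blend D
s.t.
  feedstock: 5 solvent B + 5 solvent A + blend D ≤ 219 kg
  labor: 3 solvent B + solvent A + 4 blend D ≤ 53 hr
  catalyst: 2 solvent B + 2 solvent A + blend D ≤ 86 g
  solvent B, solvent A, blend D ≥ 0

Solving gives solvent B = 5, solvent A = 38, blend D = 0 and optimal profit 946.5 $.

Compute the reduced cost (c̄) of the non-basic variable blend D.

At the optimum: feedstock uses 215 of 219 (slack = 4); labor uses 53 of 53 (binding); catalyst uses 86 of 86 (binding).
By complementary slackness, y = 0 for the non-binding constraint.
The binding rows give the dual system: 3·y_labor + 2·y_catalyst = 33.5 and 1·y_labor + 2·y_catalyst = 20.5.
→ y_labor = 6.5 and y_catalyst = 7.
Reduced cost of blend D: c₃ − yᵀa₃ = 26.5 − (6.5·4 + 7·1) = 26.5 − 33 = -6.5.

-6.5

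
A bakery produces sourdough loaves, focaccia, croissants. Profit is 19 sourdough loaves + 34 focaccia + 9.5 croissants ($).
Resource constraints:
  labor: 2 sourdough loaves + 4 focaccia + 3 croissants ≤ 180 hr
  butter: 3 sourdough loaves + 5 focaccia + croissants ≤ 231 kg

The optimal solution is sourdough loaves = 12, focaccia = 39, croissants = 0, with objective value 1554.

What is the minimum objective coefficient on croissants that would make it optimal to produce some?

Check each constraint at x*: labor 180/180 (tight); butter 231/231 (tight).
Dual feasibility on the basic columns requires 2·y_labor + 3·y_butter = 19, 4·y_labor + 5·y_butter = 34.
This yields shadow prices y_labor = 3.5, y_butter = 4.
croissants enters the basis when its profit ≥ yᵀa₃ = 3.5·3 + 4·1 = 14.5.

14.5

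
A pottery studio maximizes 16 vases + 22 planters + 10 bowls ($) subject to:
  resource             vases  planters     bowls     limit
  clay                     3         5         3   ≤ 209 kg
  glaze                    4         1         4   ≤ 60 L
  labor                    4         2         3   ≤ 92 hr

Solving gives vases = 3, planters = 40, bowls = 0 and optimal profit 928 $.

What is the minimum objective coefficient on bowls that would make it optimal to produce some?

15

Check each constraint at x*: clay 209/209 (tight); glaze 52/60 (slack 8); labor 92/92 (tight).
By complementary slackness, y = 0 for the non-binding constraint.
From A_Bᵀ y = c: 3·y_clay + 4·y_labor = 16; 5·y_clay + 2·y_labor = 22.
→ y_clay = 4 and y_labor = 1.
bowls enters the basis when its profit ≥ yᵀa₃ = 4·3 + 1·3 = 15.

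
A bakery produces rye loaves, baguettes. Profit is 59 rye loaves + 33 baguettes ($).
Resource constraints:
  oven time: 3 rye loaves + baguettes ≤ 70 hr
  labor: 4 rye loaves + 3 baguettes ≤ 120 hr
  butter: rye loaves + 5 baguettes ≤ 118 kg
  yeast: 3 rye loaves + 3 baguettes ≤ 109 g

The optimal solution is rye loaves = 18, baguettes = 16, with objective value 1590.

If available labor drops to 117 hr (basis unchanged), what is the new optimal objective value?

1566

At the optimum: oven time uses 70 of 70 (binding); labor uses 120 of 120 (binding); butter uses 98 of 118 (slack = 20); yeast uses 102 of 109 (slack = 7).
By complementary slackness, y = 0 for the non-binding constraints.
The binding rows give the dual system: 3·y_oven time + 4·y_labor = 59 and 1·y_oven time + 3·y_labor = 33.
Solving: y_oven time = 9, y_labor = 8.
Δz = y_labor·Δb = 8 × (-3) = -24, so new z* = 1590 − 24 = 1566.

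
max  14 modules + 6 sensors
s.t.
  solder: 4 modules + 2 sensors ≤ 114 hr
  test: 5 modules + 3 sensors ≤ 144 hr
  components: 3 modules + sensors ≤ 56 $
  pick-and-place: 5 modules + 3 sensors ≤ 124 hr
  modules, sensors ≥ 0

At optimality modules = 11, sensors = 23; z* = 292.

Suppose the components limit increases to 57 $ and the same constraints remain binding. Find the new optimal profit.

295

Binding: components and pick-and-place. Non-binding: solder (24 unused), test (20 unused).
Since solder, test are not tight, their duals are 0.
From A_Bᵀ y = c: 3·y_components + 5·y_pick-and-place = 14; 1·y_components + 3·y_pick-and-place = 6.
Solving: y_components = 3, y_pick-and-place = 1.
Δz = y_components·Δb = 3 × (1) = 3, so new z* = 292 + 3 = 295.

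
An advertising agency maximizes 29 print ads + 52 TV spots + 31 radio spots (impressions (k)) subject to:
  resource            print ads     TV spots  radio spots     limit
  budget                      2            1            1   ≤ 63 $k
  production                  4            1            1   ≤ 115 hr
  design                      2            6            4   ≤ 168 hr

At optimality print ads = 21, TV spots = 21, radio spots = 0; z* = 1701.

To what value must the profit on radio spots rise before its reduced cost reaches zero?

37

Check each constraint at x*: budget 63/63 (tight); production 105/115 (slack 10); design 168/168 (tight).
Slack constraints have shadow price 0 (complementary slackness).
The binding rows give the dual system: 2·y_budget + 2·y_design = 29 and 1·y_budget + 6·y_design = 52.
This yields shadow prices y_budget = 7, y_design = 7.5.
radio spots enters the basis when its profit ≥ yᵀa₃ = 7·1 + 7.5·4 = 37.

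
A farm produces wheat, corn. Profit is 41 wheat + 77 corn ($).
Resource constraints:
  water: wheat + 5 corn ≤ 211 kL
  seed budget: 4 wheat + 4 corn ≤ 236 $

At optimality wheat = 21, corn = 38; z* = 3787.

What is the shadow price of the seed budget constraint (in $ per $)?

8

At the optimum: water uses 211 of 211 (binding); seed budget uses 236 of 236 (binding).
Dual feasibility on the basic columns requires 1·y_water + 4·y_seed budget = 41, 5·y_water + 4·y_seed budget = 77.
Solving: y_water = 9, y_seed budget = 8.
Shadow price of seed budget = 8.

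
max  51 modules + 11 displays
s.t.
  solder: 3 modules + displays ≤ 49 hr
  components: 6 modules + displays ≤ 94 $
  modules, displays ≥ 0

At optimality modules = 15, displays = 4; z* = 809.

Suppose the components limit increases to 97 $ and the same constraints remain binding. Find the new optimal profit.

Check each constraint at x*: solder 49/49 (tight); components 94/94 (tight).
From A_Bᵀ y = c: 3·y_solder + 6·y_components = 51; 1·y_solder + 1·y_components = 11.
This yields shadow prices y_solder = 5, y_components = 6.
Δz = y_components·Δb = 6 × (3) = 18, so new z* = 809 + 18 = 827.

827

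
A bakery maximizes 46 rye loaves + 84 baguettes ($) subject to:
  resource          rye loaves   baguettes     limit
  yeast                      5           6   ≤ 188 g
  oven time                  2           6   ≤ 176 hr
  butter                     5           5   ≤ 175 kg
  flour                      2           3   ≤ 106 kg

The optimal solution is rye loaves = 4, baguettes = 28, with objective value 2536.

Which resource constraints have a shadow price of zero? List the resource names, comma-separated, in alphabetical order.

butter, flour

yeast: 188/188 (binding)
oven time: 176/176 (binding)
butter: 160/175 (slack 15)
flour: 92/106 (slack 14)
By complementary slackness, a constraint with positive slack has shadow price 0 → butter, flour.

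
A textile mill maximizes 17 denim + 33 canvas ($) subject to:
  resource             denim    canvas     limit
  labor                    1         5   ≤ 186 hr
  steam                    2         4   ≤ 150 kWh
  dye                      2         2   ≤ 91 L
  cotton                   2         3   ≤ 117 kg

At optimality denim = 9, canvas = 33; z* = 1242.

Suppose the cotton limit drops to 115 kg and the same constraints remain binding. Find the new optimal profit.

1240

Binding: steam and cotton. Non-binding: labor (12 unused), dye (7 unused).
Since labor, dye are not tight, their duals are 0.
From A_Bᵀ y = c: 2·y_steam + 2·y_cotton = 17; 4·y_steam + 3·y_cotton = 33.
This yields shadow prices y_steam = 7.5, y_cotton = 1.
Δz = y_cotton·Δb = 1 × (-2) = -2, so new z* = 1242 − 2 = 1240.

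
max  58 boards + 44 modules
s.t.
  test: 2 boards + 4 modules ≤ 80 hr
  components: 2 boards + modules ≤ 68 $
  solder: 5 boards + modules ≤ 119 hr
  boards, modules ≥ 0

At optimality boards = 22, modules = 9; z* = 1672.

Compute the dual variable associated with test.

Binding: test and solder. Non-binding: components (15 unused).
By complementary slackness, y = 0 for the non-binding constraint.
Dual feasibility on the basic columns requires 2·y_test + 5·y_solder = 58, 4·y_test + 1·y_solder = 44.
Solving: y_test = 9, y_solder = 8.
Shadow price of test = 9.

9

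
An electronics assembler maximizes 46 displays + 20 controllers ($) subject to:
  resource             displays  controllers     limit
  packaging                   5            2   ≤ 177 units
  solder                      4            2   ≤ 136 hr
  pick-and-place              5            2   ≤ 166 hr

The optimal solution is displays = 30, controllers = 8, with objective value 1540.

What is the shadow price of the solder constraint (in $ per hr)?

4

Binding: solder and pick-and-place. Non-binding: packaging (11 unused).
Since packaging is not tight, its dual is 0.
From A_Bᵀ y = c: 4·y_solder + 5·y_pick-and-place = 46; 2·y_solder + 2·y_pick-and-place = 20.
This yields shadow prices y_solder = 4, y_pick-and-place = 6.
Shadow price of solder = 4.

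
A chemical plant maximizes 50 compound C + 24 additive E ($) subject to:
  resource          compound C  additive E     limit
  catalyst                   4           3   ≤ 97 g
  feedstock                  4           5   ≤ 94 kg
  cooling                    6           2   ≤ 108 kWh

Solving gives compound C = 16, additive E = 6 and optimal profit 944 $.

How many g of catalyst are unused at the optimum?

catalyst used = 4·16 + 3·6 = 82; slack = 97 − 82 = 15.

15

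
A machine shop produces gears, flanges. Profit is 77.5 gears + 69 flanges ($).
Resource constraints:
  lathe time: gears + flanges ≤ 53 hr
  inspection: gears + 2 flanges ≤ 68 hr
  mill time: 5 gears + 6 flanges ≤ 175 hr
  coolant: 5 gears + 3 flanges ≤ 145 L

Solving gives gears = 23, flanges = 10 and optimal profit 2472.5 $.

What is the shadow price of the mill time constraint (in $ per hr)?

At the optimum: lathe time uses 33 of 53 (slack = 20); inspection uses 43 of 68 (slack = 25); mill time uses 175 of 175 (binding); coolant uses 145 of 145 (binding).
Since lathe time, inspection are not tight, their duals are 0.
The binding rows give the dual system: 5·y_mill time + 5·y_coolant = 77.5 and 6·y_mill time + 3·y_coolant = 69.
This yields shadow prices y_mill time = 7.5, y_coolant = 8.
Shadow price of mill time = 7.5.

7.5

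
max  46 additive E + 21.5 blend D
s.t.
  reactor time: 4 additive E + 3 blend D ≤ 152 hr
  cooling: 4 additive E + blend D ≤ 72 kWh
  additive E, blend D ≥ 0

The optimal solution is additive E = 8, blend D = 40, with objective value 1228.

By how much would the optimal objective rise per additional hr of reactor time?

Both reactor time and cooling are binding at x*.
Dual feasibility on the basic columns requires 4·y_reactor time + 4·y_cooling = 46, 3·y_reactor time + 1·y_cooling = 21.5.
Solving: y_reactor time = 5, y_cooling = 6.5.
Shadow price of reactor time = 5.

5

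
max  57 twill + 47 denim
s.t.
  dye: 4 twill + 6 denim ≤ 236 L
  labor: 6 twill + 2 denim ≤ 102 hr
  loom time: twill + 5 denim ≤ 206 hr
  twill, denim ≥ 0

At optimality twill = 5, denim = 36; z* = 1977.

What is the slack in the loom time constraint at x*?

21

loom time used = 1·5 + 5·36 = 185; slack = 206 − 185 = 21.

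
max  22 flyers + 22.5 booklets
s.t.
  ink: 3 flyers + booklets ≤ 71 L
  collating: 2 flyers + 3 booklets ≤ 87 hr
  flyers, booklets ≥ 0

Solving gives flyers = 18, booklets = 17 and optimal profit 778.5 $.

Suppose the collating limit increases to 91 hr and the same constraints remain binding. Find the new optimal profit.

Check each constraint at x*: ink 71/71 (tight); collating 87/87 (tight).
Dual feasibility on the basic columns requires 3·y_ink + 2·y_collating = 22, 1·y_ink + 3·y_collating = 22.5.
→ y_ink = 3 and y_collating = 6.5.
Δz = y_collating·Δb = 6.5 × (4) = 26, so new z* = 778.5 + 26 = 804.5.

804.5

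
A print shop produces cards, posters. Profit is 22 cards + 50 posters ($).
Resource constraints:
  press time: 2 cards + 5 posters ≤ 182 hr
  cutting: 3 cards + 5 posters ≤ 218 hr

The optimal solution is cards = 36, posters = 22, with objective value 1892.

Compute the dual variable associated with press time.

Both press time and cutting are binding at x*.
From A_Bᵀ y = c: 2·y_press time + 3·y_cutting = 22; 5·y_press time + 5·y_cutting = 50.
Solving: y_press time = 8, y_cutting = 2.
Shadow price of press time = 8.

8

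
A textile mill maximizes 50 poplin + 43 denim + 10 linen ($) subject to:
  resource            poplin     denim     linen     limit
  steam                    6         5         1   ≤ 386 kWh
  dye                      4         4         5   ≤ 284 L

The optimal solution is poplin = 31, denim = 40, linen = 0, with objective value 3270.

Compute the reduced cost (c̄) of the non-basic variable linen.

-7

Check each constraint at x*: steam 386/386 (tight); dye 284/284 (tight).
Dual feasibility on the basic columns requires 6·y_steam + 4·y_dye = 50, 5·y_steam + 4·y_dye = 43.
This yields shadow prices y_steam = 7, y_dye = 2.
Reduced cost of linen: c₃ − yᵀa₃ = 10 − (7·1 + 2·5) = 10 − 17 = -7.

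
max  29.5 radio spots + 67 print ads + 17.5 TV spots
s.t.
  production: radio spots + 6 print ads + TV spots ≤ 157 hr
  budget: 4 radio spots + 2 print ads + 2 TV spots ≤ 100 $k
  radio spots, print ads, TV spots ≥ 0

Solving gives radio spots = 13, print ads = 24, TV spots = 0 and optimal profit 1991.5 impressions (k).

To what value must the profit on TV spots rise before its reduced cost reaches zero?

19.5

Check each constraint at x*: production 157/157 (tight); budget 100/100 (tight).
From A_Bᵀ y = c: 1·y_production + 4·y_budget = 29.5; 6·y_production + 2·y_budget = 67.
Solving: y_production = 9.5, y_budget = 5.
TV spots enters the basis when its profit ≥ yᵀa₃ = 9.5·1 + 5·2 = 19.5.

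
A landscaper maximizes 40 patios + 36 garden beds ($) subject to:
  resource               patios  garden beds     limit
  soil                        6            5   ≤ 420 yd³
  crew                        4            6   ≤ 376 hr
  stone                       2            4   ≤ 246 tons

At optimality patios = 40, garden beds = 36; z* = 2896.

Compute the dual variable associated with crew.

1

At the optimum: soil uses 420 of 420 (binding); crew uses 376 of 376 (binding); stone uses 224 of 246 (slack = 22).
Since stone is not tight, its dual is 0.
From A_Bᵀ y = c: 6·y_soil + 4·y_crew = 40; 5·y_soil + 6·y_crew = 36.
→ y_soil = 6 and y_crew = 1.
Shadow price of crew = 1.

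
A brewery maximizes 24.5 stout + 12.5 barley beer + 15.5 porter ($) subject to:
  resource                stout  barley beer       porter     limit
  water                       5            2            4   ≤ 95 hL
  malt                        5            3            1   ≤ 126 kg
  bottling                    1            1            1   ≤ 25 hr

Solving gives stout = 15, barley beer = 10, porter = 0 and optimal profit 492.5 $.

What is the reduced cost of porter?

-5

Binding: water and bottling. Non-binding: malt (21 unused).
By complementary slackness, y = 0 for the non-binding constraint.
From A_Bᵀ y = c: 5·y_water + 1·y_bottling = 24.5; 2·y_water + 1·y_bottling = 12.5.
→ y_water = 4 and y_bottling = 4.5.
Reduced cost of porter: c₃ − yᵀa₃ = 15.5 − (4·4 + 4.5·1) = 15.5 − 20.5 = -5.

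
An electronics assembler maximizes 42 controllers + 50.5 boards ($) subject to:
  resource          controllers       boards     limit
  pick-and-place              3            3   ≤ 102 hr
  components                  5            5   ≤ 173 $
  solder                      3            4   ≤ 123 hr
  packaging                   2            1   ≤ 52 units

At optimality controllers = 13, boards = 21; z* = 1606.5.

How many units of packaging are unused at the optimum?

packaging used = 2·13 + 1·21 = 47; slack = 52 − 47 = 5.

5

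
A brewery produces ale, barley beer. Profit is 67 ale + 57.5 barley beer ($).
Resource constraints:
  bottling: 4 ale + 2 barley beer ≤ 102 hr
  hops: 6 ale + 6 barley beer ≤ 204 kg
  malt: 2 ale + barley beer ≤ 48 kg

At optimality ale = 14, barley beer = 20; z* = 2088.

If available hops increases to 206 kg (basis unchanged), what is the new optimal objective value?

At the optimum: bottling uses 96 of 102 (slack = 6); hops uses 204 of 204 (binding); malt uses 48 of 48 (binding).
Slack constraints have shadow price 0 (complementary slackness).
Dual feasibility on the basic columns requires 6·y_hops + 2·y_malt = 67, 6·y_hops + 1·y_malt = 57.5.
This yields shadow prices y_hops = 8, y_malt = 9.5.
Δz = y_hops·Δb = 8 × (2) = 16, so new z* = 2088 + 16 = 2104.

2104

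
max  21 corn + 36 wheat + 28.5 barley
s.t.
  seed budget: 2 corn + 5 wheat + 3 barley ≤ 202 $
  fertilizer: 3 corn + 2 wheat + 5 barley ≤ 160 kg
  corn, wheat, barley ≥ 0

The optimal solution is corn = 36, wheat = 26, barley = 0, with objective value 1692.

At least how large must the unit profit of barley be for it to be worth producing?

33

Both seed budget and fertilizer are binding at x*.
Dual feasibility on the basic columns requires 2·y_seed budget + 3·y_fertilizer = 21, 5·y_seed budget + 2·y_fertilizer = 36.
→ y_seed budget = 6 and y_fertilizer = 3.
barley enters the basis when its profit ≥ yᵀa₃ = 6·3 + 3·5 = 33.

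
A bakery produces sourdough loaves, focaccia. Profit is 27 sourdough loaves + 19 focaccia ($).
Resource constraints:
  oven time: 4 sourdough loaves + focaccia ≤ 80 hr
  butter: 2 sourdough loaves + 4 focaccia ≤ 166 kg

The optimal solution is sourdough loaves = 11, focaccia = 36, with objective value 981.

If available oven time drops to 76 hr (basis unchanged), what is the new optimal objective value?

961

Check each constraint at x*: oven time 80/80 (tight); butter 166/166 (tight).
Dual feasibility on the basic columns requires 4·y_oven time + 2·y_butter = 27, 1·y_oven time + 4·y_butter = 19.
Solving: y_oven time = 5, y_butter = 3.5.
Δz = y_oven time·Δb = 5 × (-4) = -20, so new z* = 981 − 20 = 961.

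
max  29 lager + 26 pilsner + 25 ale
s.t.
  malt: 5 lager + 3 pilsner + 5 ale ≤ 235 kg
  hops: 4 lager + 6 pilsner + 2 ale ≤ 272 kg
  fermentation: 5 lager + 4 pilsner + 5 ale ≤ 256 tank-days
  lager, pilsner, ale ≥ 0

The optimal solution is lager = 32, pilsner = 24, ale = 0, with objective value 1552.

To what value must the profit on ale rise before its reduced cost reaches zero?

Check each constraint at x*: malt 232/235 (slack 3); hops 272/272 (tight); fermentation 256/256 (tight).
Slack constraints have shadow price 0 (complementary slackness).
Dual feasibility on the basic columns requires 4·y_hops + 5·y_fermentation = 29, 6·y_hops + 4·y_fermentation = 26.
This yields shadow prices y_hops = 1, y_fermentation = 5.
ale enters the basis when its profit ≥ yᵀa₃ = 1·2 + 5·5 = 27.

27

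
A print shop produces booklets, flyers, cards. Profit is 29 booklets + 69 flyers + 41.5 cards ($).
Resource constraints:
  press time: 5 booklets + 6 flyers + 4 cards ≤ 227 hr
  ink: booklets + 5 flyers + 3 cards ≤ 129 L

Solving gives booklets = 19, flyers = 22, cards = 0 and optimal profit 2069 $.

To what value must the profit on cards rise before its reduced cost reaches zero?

43

At the optimum: press time uses 227 of 227 (binding); ink uses 129 of 129 (binding).
Dual feasibility on the basic columns requires 5·y_press time + 1·y_ink = 29, 6·y_press time + 5·y_ink = 69.
Solving: y_press time = 4, y_ink = 9.
cards enters the basis when its profit ≥ yᵀa₃ = 4·4 + 9·3 = 43.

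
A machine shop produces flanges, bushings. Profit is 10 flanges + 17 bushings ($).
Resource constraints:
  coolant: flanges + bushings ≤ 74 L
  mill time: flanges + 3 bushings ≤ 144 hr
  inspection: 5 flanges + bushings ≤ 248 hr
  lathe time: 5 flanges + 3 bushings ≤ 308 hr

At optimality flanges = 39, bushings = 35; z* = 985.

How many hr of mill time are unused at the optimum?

0

mill time used = 1·39 + 3·35 = 144; slack = 144 − 144 = 0.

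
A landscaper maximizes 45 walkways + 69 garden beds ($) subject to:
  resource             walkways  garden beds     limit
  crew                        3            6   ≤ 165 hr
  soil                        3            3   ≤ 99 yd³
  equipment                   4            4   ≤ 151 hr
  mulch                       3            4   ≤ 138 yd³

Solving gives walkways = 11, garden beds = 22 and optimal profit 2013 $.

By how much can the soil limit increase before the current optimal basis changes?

14.25

Binding constraints: crew, soil. The basis is B = [[3,6],[3,3]] with det -9.
Per unit increase in soil, x* moves by d = (0.6667, -0.3333).
The basis stays optimal until equipment becomes binding; allowable increase = 14.25 yd³.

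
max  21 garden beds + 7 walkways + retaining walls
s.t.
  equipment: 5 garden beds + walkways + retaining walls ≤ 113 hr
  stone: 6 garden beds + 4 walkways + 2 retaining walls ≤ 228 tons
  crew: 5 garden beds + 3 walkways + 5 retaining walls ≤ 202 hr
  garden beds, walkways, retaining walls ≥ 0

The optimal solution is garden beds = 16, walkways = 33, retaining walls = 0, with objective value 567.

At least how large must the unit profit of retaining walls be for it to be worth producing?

At the optimum: equipment uses 113 of 113 (binding); stone uses 228 of 228 (binding); crew uses 179 of 202 (slack = 23).
By complementary slackness, y = 0 for the non-binding constraint.
The binding rows give the dual system: 5·y_equipment + 6·y_stone = 21 and 1·y_equipment + 4·y_stone = 7.
Solving: y_equipment = 3, y_stone = 1.
retaining walls enters the basis when its profit ≥ yᵀa₃ = 3·1 + 1·2 = 5.

5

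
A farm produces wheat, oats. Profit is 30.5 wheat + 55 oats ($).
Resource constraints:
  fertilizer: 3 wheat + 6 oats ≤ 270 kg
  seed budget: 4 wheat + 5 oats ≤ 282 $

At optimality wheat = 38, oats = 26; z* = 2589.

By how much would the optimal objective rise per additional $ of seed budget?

2

Check each constraint at x*: fertilizer 270/270 (tight); seed budget 282/282 (tight).
From A_Bᵀ y = c: 3·y_fertilizer + 4·y_seed budget = 30.5; 6·y_fertilizer + 5·y_seed budget = 55.
Solving: y_fertilizer = 7.5, y_seed budget = 2.
Shadow price of seed budget = 2.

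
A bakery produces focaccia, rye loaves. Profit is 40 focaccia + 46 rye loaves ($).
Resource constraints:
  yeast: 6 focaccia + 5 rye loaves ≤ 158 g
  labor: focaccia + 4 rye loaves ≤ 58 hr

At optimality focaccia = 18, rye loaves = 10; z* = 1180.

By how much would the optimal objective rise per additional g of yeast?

Both yeast and labor are binding at x*.
The binding rows give the dual system: 6·y_yeast + 1·y_labor = 40 and 5·y_yeast + 4·y_labor = 46.
Solving: y_yeast = 6, y_labor = 4.
Shadow price of yeast = 6.

6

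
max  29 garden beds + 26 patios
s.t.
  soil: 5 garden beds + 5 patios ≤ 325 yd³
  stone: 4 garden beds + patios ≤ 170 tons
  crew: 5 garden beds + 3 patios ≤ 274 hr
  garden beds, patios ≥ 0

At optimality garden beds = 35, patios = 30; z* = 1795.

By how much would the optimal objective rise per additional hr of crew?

0

Binding: soil and stone. Non-binding: crew (9 unused).
By complementary slackness, y = 0 for the non-binding constraint.
Dual feasibility on the basic columns requires 5·y_soil + 4·y_stone = 29, 5·y_soil + 1·y_stone = 26.
→ y_soil = 5 and y_stone = 1.
Shadow price of crew = 0.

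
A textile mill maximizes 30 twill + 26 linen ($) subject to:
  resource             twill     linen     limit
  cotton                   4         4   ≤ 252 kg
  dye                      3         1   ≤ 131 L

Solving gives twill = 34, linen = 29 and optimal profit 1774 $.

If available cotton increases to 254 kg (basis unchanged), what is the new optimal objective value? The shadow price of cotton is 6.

Δb = 2, so new z* = 1774 + (6)·(2) = 1774 + 12 = 1786.

1786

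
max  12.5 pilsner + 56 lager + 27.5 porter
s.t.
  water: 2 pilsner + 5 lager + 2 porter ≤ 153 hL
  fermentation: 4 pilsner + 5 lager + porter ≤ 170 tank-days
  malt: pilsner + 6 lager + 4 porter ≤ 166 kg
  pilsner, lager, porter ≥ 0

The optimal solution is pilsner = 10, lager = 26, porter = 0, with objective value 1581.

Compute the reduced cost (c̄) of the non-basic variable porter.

At the optimum: water uses 150 of 153 (slack = 3); fermentation uses 170 of 170 (binding); malt uses 166 of 166 (binding).
Slack constraints have shadow price 0 (complementary slackness).
The binding rows give the dual system: 4·y_fermentation + 1·y_malt = 12.5 and 5·y_fermentation + 6·y_malt = 56.
→ y_fermentation = 1 and y_malt = 8.5.
Reduced cost of porter: c₃ − yᵀa₃ = 27.5 − (1·1 + 8.5·4) = 27.5 − 35 = -7.5.

-7.5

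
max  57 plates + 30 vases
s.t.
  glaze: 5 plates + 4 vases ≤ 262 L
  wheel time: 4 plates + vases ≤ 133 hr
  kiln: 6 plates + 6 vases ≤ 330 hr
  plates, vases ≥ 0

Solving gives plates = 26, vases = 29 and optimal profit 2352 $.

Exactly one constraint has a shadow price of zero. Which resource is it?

glaze: 246/262 (slack 16)
wheel time: 133/133 (binding)
kiln: 330/330 (binding)
By complementary slackness, a constraint with positive slack has shadow price 0 → glaze.

glaze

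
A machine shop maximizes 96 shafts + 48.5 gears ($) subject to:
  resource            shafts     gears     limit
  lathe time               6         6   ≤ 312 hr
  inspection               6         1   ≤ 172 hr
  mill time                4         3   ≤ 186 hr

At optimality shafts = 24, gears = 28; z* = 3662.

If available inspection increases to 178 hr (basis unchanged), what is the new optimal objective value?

3719

Binding: lathe time and inspection. Non-binding: mill time (6 unused).
Since mill time is not tight, its dual is 0.
The binding rows give the dual system: 6·y_lathe time + 6·y_inspection = 96 and 6·y_lathe time + 1·y_inspection = 48.5.
Solving: y_lathe time = 6.5, y_inspection = 9.5.
Δz = y_inspection·Δb = 9.5 × (6) = 57, so new z* = 3662 + 57 = 3719.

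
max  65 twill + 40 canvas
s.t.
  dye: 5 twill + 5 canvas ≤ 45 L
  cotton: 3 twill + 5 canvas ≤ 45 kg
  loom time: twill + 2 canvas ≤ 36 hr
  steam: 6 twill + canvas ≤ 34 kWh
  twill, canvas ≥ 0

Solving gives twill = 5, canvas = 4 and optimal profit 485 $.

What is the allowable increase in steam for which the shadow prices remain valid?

Binding constraints: dye, steam. The basis is B = [[5,5],[6,1]] with det -25.
Per unit increase in steam, x* moves by d = (0.2, -0.2).
The basis stays optimal until canvas reaches 0; allowable increase = 20 kWh.

20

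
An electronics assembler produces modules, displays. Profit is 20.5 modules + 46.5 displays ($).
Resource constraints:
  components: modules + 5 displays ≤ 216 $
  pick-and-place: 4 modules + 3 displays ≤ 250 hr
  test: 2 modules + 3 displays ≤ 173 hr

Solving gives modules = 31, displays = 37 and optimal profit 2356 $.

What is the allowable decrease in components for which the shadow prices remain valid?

Binding constraints: components, test. The basis is B = [[1,5],[2,3]] with det -7.
Per unit decrease in components, x* moves by d = (0.4286, -0.2857).
The basis stays optimal until pick-and-place becomes binding; allowable decrease = 17.5 $.

17.5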